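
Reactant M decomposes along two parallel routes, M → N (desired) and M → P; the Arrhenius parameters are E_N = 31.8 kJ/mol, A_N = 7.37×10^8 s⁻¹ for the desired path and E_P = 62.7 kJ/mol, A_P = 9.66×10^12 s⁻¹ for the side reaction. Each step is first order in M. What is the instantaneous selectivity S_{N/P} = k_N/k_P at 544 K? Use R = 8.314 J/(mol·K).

With equal orders, S_{N/P} = k_N/k_P = (A_N/A_P)·exp[(E_P−E_N)/(RT)].
(E_P−E_N)/(RT) = (62.7−31.8)×10³/(8.314×544) = 30900/4523 = 6.832.
k_N/k_P = (7.37×10^8/9.66×10^12)·exp(6.832) = 7.629×10^-5 × 927.1 = 0.0707.
Since E_N < E_P, lowering the temperature improves selectivity toward N.

0.0707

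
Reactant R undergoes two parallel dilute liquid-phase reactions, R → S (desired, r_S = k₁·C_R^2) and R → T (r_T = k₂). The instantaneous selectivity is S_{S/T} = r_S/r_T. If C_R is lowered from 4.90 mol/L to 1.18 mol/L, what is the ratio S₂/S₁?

S_{S/T} = (k₁/k₂)·C_R^2, so S₂/S₁ = (C_{R,2}/C_{R,1})^2.
= (1.18/4.90)^2 = (0.2408)^2 = 0.0580.

0.0580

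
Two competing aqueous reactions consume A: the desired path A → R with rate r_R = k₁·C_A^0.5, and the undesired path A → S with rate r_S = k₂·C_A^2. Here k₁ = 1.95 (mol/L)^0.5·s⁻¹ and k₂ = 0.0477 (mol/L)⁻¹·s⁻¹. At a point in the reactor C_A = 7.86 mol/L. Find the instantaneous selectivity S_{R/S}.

S_{R/S} = r_R/r_S = (k₁·C_A^0.5)/(k₂·C_A^2) = (k₁/k₂)·C_A^-1.5.
= (1.95×7.860^0.5) / (0.0477×7.860^2) = 5.467/2.947 = 1.86.
The undesired path is higher order in A, so low C_A (CSTR or dilute feed) favours R.

1.86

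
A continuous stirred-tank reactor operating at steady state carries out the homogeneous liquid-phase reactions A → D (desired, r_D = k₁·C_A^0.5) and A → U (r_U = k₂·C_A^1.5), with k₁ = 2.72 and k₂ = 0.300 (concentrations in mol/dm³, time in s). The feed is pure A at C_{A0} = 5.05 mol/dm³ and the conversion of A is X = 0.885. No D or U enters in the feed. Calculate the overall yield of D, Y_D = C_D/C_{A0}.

0.832

Exit C_A = C_{A0}(1−X) = 5.05×0.115 = 0.5807 mol/dm³.
Rates in a CSTR are evaluated at the outlet concentration: r_D = 2.72×0.5807^0.5 = 2.073, r_U = 0.300×0.5807^1.5 = 0.1328.
Fraction of consumed A going to D: r_D/(r_D+r_U) = 0.9398.
C_D = 0.9398·C_{A0}·X = 0.9398×5.05×0.885 = 4.20 mol/dm³; Y_D = C_D/C_{A0} = 0.832.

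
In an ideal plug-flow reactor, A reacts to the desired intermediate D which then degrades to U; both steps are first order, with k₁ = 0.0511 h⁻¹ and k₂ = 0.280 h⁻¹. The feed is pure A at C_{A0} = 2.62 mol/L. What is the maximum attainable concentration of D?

For a first-order series the maximum intermediate yield is C_{D,max}/C_{A0} = (k₁/k₂)^[k₂/(k₂−k₁)].
= (0.0511/0.280)^(0.280/(0.280−0.0511)) = (0.1825)^(1.223) = 0.1248.
C_{D,max} = 0.1248×2.62 = 0.327 mol/L.

0.327 mol/L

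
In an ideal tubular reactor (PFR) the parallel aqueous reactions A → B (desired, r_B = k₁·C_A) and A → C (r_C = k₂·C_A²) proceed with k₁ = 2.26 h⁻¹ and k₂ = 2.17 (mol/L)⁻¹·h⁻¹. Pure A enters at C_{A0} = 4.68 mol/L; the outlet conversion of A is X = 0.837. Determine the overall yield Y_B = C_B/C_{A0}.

0.257

C_A = C_{A0}(1−X) = 0.7628 mol/L.
Along a PFR/batch, dC_B/dC_A = −r_B/(r_B+r_C) = −k₁/(k₁+k₂·C_A).
Integrating from C_{A0} to C_A: C_B = (2.26/2.17)·ln[(2.26+2.17·4.68)/(2.26+2.17·0.763)] = 1.041·ln(12.42/3.915) = 1.202 mol/L.
Y_B = C_B/C_{A0} = 1.202/4.68 = 0.257.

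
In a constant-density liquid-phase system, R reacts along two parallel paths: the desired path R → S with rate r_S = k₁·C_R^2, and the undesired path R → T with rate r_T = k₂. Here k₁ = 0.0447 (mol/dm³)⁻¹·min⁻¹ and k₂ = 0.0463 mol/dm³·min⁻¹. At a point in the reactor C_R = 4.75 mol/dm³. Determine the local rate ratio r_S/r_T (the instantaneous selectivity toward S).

21.8

S_{S/T} = r_S/r_T = (k₁·C_R^2)/(k₂) = (k₁/k₂)·C_R^2.
= (0.0447×4.750^2) / (0.0463) = 1.009/0.04630 = 21.8.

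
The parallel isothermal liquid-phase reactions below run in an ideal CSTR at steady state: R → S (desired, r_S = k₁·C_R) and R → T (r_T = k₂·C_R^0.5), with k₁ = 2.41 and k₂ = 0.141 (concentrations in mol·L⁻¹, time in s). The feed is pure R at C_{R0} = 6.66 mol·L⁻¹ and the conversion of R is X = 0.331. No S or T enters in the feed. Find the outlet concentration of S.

2.15 mol·L⁻¹

Exit C_R = C_{R0}(1−X) = 6.66×0.669 = 4.456 mol·L⁻¹.
A CSTR operates uniformly at the exit composition, giving r_S = 10.74 and r_T = 0.2976 (each k·C_R^n at C_R = 4.456).
Fraction of consumed R going to S: r_S/(r_S+r_T) = 0.9730.
C_S = 0.9730·C_{R0}·X = 0.9730×6.66×0.331 = 2.15 mol·L⁻¹.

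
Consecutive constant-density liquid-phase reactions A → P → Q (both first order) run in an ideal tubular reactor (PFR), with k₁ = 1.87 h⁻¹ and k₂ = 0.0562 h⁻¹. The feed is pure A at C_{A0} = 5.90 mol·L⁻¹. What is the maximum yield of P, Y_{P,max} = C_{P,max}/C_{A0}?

Evaluating C_P at τ_opt = ln(k₂/k₁)/(k₂−k₁) gives C_{P,max}/C_{A0} = (k₁/k₂)^[k₂/(k₂−k₁)].
= (1.87/0.0562)^(0.0562/(0.0562−1.87)) = (33.27)^(-0.03098) = 0.8971.

0.897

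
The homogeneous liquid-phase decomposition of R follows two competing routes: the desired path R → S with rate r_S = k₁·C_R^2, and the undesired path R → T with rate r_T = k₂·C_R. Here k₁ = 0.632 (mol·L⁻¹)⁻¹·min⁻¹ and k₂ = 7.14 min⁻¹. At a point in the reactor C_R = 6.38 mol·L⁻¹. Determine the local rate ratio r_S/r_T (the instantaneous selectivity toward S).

S_{S/T} = r_S/r_T = (k₁·C_R^2)/(k₂·C_R) = (k₁/k₂)·C_R.
= (0.632×6.380^2) / (7.14×6.380) = 25.73/45.55 = 0.565.

0.565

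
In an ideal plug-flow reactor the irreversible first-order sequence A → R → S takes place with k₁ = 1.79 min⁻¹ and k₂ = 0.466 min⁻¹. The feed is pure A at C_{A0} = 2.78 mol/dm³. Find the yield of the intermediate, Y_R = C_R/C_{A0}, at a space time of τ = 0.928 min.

Solving the coupled first-order balances gives C_R(τ) = [k₁/(k₂−k₁)]·C_{A0}·(e^(−k₁τ) − e^(−k₂τ)).
e^(−k₁τ) = e^(−1.79×0.928) = e^(−1.661) = 0.1899; e^(−k₂τ) = e^(−0.4324) = 0.6489.
C_R = 1.79×2.78/(0.466−1.79) × (0.1899−0.6489) = (-3.758)×(-0.4590) = 1.725 mol/dm³.
Y_R = C_R/C_{A0} = 1.725/2.78 = 0.621.

0.621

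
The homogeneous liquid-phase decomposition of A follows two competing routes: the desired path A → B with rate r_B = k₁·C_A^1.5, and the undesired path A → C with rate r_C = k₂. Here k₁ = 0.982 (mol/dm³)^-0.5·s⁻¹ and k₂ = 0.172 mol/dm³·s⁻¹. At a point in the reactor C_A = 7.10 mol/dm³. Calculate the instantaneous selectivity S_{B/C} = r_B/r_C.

S_{B/C} = r_B/r_C = (k₁·C_A^1.5)/(k₂) = (k₁/k₂)·C_A^1.5.
= (0.982×7.100^1.5) / (0.172) = 18.58/0.1720 = 108.
Since the desired path is higher order in A, keeping C_A high (PFR or concentrated feed) favours B.

108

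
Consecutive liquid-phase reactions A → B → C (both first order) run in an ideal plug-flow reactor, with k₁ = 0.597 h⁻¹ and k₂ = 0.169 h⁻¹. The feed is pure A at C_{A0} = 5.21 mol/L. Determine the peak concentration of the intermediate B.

Evaluating C_B at τ_opt = ln(k₂/k₁)/(k₂−k₁) gives C_{B,max}/C_{A0} = (k₁/k₂)^[k₂/(k₂−k₁)].
= (0.597/0.169)^(0.169/(0.169−0.597)) = (3.533)^(-0.3949) = 0.6076.
C_{B,max} = 0.6076×5.21 = 3.17 mol/L.

3.17 mol/L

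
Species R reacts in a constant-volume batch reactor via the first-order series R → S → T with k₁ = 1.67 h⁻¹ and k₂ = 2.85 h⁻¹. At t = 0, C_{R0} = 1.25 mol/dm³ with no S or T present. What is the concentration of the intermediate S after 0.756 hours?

0.295 mol/dm³

The intermediate concentration in a first-order A→B→C sequence is C_S = k₁C_{R0}(e^(−k₁t) − e^(−k₂t))/(k₂−k₁).
e^(−k₁t) = e^(−1.67×0.756) = e^(−1.263) = 0.2829; e^(−k₂t) = e^(−2.155) = 0.1159.
C_S = 1.67×1.25/(2.85−1.67) × (0.2829−0.1159) = 1.769×0.1670 = 0.2954 mol/dm³.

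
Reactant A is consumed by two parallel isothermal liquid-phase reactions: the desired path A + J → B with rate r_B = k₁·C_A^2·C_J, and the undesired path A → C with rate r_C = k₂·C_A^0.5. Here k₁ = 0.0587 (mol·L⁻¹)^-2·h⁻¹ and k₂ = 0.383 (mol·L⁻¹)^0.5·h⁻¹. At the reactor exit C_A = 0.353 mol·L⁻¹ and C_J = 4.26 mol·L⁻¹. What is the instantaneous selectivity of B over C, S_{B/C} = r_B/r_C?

0.137

S_{B/C} = r_B/r_C = (k₁·C_A^2·C_J)/(k₂·C_A^0.5) = (k₁/k₂)·C_A^1.5·C_J.
= (0.0587×0.3530^2×4.260) / (0.383×0.3530^0.5) = 0.03116/0.2276 = 0.137.
Since the desired path is higher order in A, keeping C_A high (PFR or concentrated feed) favours B.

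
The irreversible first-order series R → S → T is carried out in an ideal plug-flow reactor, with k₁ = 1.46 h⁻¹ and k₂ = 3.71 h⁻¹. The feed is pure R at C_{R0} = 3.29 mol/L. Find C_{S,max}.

At the optimum, C_{S,max}/C_{R0} = (k₁/k₂)^[k₂/(k₂−k₁)].
= (1.46/3.71)^(3.71/(3.71−1.46)) = (0.3935)^(1.649) = 0.2149.
C_{S,max} = 0.2149×3.29 = 0.707 mol/L.

0.707 mol/L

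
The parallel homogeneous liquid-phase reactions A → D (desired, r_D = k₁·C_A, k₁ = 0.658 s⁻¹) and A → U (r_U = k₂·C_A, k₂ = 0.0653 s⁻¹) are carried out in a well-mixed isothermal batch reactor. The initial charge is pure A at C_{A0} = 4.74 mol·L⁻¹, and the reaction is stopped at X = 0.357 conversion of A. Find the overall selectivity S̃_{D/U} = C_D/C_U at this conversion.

C_A = C_{A0}(1−X) = 3.048 mol·L⁻¹.
Both paths are first order in A, so the instantaneous fraction to D is constant: dC_D/d(−C_A) = k₁/(k₁+k₂) = 0.9097.
C_D = 0.9097·(C_{A0}−C_A) = 0.9097×1.692 = 1.54 mol·L⁻¹.
C_U = (C_{A0}−C_A)−C_D = 0.1528 mol·L⁻¹; S̃_{D/U} = 1.539/0.1528 = 10.1.

10.1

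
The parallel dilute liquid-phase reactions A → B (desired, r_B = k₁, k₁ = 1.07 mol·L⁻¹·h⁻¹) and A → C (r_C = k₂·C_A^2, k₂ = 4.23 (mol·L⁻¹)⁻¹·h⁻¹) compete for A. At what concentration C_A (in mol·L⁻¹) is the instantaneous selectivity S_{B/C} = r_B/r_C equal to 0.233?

1.04 mol·L⁻¹

S_{B/C} = (k₁/k₂)·C_A^-2 ⇒ C_A = (S·k₂/k₁)^(-0.5).
= (0.233×4.23/1.07)^(-0.5) = (0.9211)^(-0.5) = 1.04 mol·L⁻¹.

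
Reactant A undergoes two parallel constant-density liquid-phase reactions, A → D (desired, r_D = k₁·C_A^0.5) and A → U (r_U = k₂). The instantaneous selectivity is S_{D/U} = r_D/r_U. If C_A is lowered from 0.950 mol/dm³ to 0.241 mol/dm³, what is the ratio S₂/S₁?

0.504

S_{D/U} = (k₁/k₂)·C_A^0.5, so S₂/S₁ = (C_{A,2}/C_{A,1})^0.5.
= (0.241/0.950)^0.5 = (0.2537)^0.5 = 0.504.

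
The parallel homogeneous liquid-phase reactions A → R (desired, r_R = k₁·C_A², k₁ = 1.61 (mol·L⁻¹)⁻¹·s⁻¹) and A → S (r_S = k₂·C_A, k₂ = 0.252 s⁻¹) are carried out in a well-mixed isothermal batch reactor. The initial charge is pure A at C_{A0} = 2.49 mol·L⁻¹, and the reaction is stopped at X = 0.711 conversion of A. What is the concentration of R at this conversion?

C_A = C_{A0}(1−X) = 0.7196 mol·L⁻¹.
Along a PFR/batch, dC_S/dC_A = −r_S/(r_R+r_S) = −k₂/(k₂+k₁·C_A).
Integrating from C_{A0} to C_A: C_S = (0.252/1.61)·ln[(0.252+1.61·2.49)/(0.252+1.61·0.720)] = 0.1565·ln(4.261/1.411) = 0.1730 mol·L⁻¹.
Then C_R = (C_{A0}−C_A) − C_S = 1.770 − 0.1730 = 1.597 mol·L⁻¹.

1.60 mol·L⁻¹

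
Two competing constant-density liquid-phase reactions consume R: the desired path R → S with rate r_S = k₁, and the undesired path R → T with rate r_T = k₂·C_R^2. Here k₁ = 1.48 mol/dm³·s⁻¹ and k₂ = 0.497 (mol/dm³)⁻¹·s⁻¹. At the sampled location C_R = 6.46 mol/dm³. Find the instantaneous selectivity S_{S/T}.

0.0714

S_{S/T} = r_S/r_T = (k₁)/(k₂·C_R^2) = (k₁/k₂)·C_R^-2.
= (1.48) / (0.497×6.460^2) = 1.480/20.74 = 0.0714.
The undesired path is higher order in R, so low C_R (CSTR or dilute feed) favours S.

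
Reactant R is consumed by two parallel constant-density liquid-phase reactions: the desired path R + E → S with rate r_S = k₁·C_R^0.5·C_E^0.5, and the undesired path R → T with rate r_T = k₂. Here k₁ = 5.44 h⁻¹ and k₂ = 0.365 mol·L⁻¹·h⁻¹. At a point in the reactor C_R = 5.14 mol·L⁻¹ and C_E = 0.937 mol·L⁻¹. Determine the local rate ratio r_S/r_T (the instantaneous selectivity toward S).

S_{S/T} = r_S/r_T = (k₁·C_R^0.5·C_E^0.5)/(k₂) = (k₁/k₂)·C_R^0.5·C_E^0.5.
= (5.44×5.140^0.5×0.9370^0.5) / (0.365) = 11.94/0.3650 = 32.7.
Since the desired path is higher order in R, keeping C_R high (PFR or concentrated feed) favours S.

32.7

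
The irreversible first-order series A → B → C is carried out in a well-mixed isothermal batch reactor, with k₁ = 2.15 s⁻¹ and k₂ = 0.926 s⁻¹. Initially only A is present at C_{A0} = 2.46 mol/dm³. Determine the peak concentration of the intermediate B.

1.30 mol/dm³

Evaluating C_B at t_opt = ln(k₂/k₁)/(k₂−k₁) gives C_{B,max}/C_{A0} = (k₁/k₂)^[k₂/(k₂−k₁)].
= (2.15/0.926)^(0.926/(0.926−2.15)) = (2.322)^(-0.7565) = 0.5287.
C_{B,max} = 0.5287×2.46 = 1.30 mol/dm³.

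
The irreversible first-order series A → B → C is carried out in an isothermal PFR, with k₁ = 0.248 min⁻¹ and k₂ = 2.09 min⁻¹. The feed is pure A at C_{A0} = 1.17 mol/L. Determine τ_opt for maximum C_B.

1.16 min

For first-order series the maximum of C_B occurs at τ_opt = ln(k₂/k₁)/(k₂−k₁).
= ln(2.09/0.248)/(2.09−0.248) = ln(8.427)/1.842 = 2.131/1.842 = 1.16 min.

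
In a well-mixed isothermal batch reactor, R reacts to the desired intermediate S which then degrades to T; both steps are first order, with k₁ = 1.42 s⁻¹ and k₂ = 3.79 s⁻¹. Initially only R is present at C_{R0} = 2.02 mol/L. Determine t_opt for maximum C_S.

0.414 s

Setting dC_S/dt = 0 gives t_opt = ln(k₂/k₁)/(k₂−k₁).
= ln(3.79/1.42)/(3.79−1.42) = ln(2.669)/2.370 = 0.9817/2.370 = 0.414 s.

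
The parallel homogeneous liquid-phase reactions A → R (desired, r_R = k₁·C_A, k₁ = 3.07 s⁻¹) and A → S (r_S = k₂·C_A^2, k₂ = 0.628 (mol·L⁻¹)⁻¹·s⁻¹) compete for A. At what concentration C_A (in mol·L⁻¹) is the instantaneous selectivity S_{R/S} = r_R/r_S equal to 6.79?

S_{R/S} = (k₁/k₂)·C_A⁻¹ ⇒ C_A = (S·k₂/k₁)^(-1).
= (6.79×0.628/3.07)^(-1) = (1.389)^(-1) = 0.720 mol·L⁻¹.

0.720 mol·L⁻¹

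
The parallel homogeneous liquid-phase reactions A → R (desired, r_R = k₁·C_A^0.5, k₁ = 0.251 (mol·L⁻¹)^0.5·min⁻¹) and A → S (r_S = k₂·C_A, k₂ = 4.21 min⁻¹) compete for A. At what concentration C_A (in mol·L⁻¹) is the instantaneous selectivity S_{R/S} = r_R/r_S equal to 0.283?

S_{R/S} = (k₁/k₂)·C_A^-0.5 ⇒ C_A = (S·k₂/k₁)^(-2).
= (0.283×4.21/0.251)^(-2) = (4.747)^(-2) = 0.0444 mol·L⁻¹.

0.0444 mol·L⁻¹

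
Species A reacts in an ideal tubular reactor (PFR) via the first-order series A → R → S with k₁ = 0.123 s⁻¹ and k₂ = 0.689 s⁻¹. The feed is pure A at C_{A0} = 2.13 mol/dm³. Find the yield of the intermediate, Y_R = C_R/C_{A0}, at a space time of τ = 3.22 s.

For first-order series with pure A initially, C_R(τ) = k₁C_{A0}/(k₂−k₁)·(e^(−k₁τ) − e^(−k₂τ)).
e^(−k₁τ) = e^(−0.123×3.22) = e^(−0.3961) = 0.6730; e^(−k₂τ) = e^(−2.219) = 0.1088.
C_R = 0.123×2.13/(0.689−0.123) × (0.6730−0.1088) = 0.4629×0.5642 = 0.2612 mol/dm³.
Y_R = C_R/C_{A0} = 0.2612/2.13 = 0.123.

0.123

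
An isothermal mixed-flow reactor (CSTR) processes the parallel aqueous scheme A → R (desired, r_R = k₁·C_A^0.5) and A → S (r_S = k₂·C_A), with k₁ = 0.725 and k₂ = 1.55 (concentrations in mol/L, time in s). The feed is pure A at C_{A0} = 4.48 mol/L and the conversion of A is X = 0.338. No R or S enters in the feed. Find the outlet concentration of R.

Exit C_A = C_{A0}(1−X) = 4.48×0.662 = 2.966 mol/L.
Rates in a CSTR are evaluated at the outlet concentration: r_R = 0.725×2.966^0.5 = 1.249, r_S = 1.55×2.966 = 4.597.
Fraction of consumed A going to R: r_R/(r_R+r_S) = 0.2136.
C_R = 0.2136·C_{A0}·X = 0.2136×4.48×0.338 = 0.323 mol/L.

0.323 mol/L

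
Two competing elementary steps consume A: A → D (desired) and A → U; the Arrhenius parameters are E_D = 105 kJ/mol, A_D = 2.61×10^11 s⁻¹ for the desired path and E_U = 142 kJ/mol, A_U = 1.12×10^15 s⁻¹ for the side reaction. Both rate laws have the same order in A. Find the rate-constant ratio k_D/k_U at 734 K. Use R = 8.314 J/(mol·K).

k_D/k_U = (A_D/A_U)·exp[−(E_D−E_U)/(RT)] = (A_D/A_U)·exp[(E_U−E_D)/(RT)].
(E_U−E_D)/(RT) = (142−105)×10³/(8.314×734) = 37000/6102 = 6.063.
k_D/k_U = (2.61×10^11/1.12×10^15)·exp(6.063) = 2.330×10^-4 × 429.7 = 0.100.

0.100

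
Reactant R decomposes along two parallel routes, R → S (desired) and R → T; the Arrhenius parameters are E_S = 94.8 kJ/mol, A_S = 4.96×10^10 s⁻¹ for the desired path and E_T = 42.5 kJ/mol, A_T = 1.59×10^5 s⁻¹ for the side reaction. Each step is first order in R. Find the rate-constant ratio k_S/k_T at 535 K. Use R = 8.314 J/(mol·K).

2.44

k_S/k_T = (A_S/A_T)·exp[−(E_S−E_T)/(RT)] = (A_S/A_T)·exp[(E_T−E_S)/(RT)].
(E_T−E_S)/(RT) = (42.5−94.8)×10³/(8.314×535) = -52300/4448 = -11.76.
k_S/k_T = (4.96×10^10/1.59×10^5)·exp(-11.76) = 3.119×10^5 × 7.826×10^-6 = 2.44.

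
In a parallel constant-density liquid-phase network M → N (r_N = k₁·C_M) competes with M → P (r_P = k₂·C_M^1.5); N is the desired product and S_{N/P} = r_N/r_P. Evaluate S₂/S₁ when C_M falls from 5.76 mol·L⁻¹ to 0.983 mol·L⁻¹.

2.42

S_{N/P} = (k₁/k₂)·C_M^-0.5, so S₂/S₁ = (C_{M,2}/C_{M,1})^-0.5.
= (0.983/5.76)^(-0.5) = (0.1707)^(-0.5) = 2.42.
Selectivity toward N rises as C_M falls — low-concentration operation is favoured.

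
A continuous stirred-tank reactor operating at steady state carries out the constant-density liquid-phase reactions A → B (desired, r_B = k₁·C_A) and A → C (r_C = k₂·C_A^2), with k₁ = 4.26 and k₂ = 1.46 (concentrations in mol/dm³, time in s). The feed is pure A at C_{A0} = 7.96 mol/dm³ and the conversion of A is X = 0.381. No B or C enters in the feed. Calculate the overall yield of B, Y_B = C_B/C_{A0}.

Exit C_A = C_{A0}(1−X) = 7.96×0.619 = 4.927 mol/dm³.
A CSTR operates uniformly at the exit composition, giving r_B = 20.99 and r_C = 35.45 (each k·C_A^n at C_A = 4.927).
Fraction of consumed A going to B: r_B/(r_B+r_C) = 0.3719.
C_B = 0.3719·C_{A0}·X = 0.3719×7.96×0.381 = 1.13 mol/dm³; Y_B = C_B/C_{A0} = 0.142.

0.142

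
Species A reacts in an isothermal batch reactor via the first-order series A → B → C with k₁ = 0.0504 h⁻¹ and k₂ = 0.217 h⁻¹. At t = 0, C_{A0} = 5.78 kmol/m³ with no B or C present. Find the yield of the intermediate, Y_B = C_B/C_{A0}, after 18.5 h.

Solving the coupled first-order balances gives C_B(t) = [k₁/(k₂−k₁)]·C_{A0}·(e^(−k₁t) − e^(−k₂t)).
e^(−k₁t) = e^(−0.0504×18.5) = e^(−0.9324) = 0.3936; e^(−k₂t) = e^(−4.014) = 0.01805.
C_B = 0.0504×5.78/(0.217−0.0504) × (0.3936−0.01805) = 1.749×0.3756 = 0.6567 kmol/m³.
Y_B = C_B/C_{A0} = 0.6567/5.78 = 0.114.

0.114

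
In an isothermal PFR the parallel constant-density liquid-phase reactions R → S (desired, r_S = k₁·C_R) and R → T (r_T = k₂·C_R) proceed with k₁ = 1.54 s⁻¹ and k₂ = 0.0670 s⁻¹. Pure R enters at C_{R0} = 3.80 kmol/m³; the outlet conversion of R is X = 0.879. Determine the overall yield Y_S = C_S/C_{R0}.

0.842

C_R = C_{R0}(1−X) = 0.4598 kmol/m³.
Both paths are first order in R, so the instantaneous fraction to S is constant: dC_S/d(−C_R) = k₁/(k₁+k₂) = 0.9583.
C_S = 0.9583·(C_{R0}−C_R) = 0.9583×3.340 = 3.20 kmol/m³.
Y_S = C_S/C_{R0} = 3.201/3.80 = 0.842.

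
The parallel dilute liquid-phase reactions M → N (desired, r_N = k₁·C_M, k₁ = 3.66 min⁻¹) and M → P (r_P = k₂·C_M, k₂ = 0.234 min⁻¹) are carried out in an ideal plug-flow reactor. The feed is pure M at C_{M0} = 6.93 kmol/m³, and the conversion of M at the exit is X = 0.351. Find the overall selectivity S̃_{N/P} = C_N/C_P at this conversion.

C_M = C_{M0}(1−X) = 4.498 kmol/m³.
Both paths are first order in M, so the instantaneous fraction to N is constant: dC_N/d(−C_M) = k₁/(k₁+k₂) = 0.9399.
C_N = 0.9399·(C_{M0}−C_M) = 0.9399×2.432 = 2.29 kmol/m³.
C_P = (C_{M0}−C_M)−C_N = 0.1462 kmol/m³; S̃_{N/P} = 2.286/0.1462 = 15.6.

15.6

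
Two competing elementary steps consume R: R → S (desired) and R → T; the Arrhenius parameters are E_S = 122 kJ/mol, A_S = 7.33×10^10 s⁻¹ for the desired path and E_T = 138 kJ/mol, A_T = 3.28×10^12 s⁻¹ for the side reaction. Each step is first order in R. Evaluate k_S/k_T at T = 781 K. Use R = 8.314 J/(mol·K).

0.263

k_S/k_T = (A_S/A_T)·exp[−(E_S−E_T)/(RT)] = (A_S/A_T)·exp[(E_T−E_S)/(RT)].
(E_T−E_S)/(RT) = (138−122)×10³/(8.314×781) = 16000/6493 = 2.464.
k_S/k_T = (7.33×10^10/3.28×10^12)·exp(2.464) = 0.02235 × 11.75 = 0.263.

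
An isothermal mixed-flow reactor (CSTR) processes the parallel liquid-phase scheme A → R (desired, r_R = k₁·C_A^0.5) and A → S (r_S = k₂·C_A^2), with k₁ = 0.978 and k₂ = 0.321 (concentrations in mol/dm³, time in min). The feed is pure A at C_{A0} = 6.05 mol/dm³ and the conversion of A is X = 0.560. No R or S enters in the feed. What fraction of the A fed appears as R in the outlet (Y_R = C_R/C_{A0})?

0.231

Exit C_A = C_{A0}(1−X) = 6.05×0.440 = 2.662 mol/dm³.
Rates in a CSTR are evaluated at the outlet concentration: r_R = 0.978×2.662^0.5 = 1.596, r_S = 0.321×2.662^2 = 2.275.
Fraction of consumed A going to R: r_R/(r_R+r_S) = 0.4123.
C_R = 0.4123·C_{A0}·X = 0.4123×6.05×0.560 = 1.40 mol/dm³; Y_R = C_R/C_{A0} = 0.231.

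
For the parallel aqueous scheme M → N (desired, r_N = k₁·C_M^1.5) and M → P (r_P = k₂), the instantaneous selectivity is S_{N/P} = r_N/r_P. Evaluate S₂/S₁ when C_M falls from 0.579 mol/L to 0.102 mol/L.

0.0739

S_{N/P} = (k₁/k₂)·C_M^1.5, so S₂/S₁ = (C_{M,2}/C_{M,1})^1.5.
= (0.102/0.579)^1.5 = (0.1762)^1.5 = 0.0739.
Selectivity toward N falls as C_M falls — high-concentration operation is favoured.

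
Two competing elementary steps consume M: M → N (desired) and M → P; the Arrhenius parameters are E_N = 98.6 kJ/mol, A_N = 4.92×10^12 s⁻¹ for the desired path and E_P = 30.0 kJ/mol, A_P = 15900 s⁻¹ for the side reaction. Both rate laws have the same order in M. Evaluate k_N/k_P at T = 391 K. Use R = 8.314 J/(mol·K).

0.212

k_N/k_P = (A_N/A_P)·exp[−(E_N−E_P)/(RT)] = (A_N/A_P)·exp[(E_P−E_N)/(RT)].
(E_P−E_N)/(RT) = (30.0−98.6)×10³/(8.314×391) = -68600/3251 = -21.10.
k_N/k_P = (4.92×10^12/15900)·exp(-21.10) = 3.094×10^8 × 6.843×10^-10 = 0.212.
Since E_N > E_P, raising the temperature improves selectivity toward N.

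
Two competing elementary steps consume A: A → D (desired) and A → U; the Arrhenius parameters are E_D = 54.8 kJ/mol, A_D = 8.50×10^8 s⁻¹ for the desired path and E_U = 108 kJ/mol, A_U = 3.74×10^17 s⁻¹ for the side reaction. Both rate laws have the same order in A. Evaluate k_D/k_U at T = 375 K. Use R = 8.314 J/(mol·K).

Since both paths have the same order in A, the concentration cancels and S_{D/U} = k_D/k_U = (A_D/A_U)·exp[(E_U−E_D)/(RT)].
(E_U−E_D)/(RT) = (108−54.8)×10³/(8.314×375) = 53200/3118 = 17.06.
k_D/k_U = (8.50×10^8/3.74×10^17)·exp(17.06) = 2.273×10^-9 × 2.574×10^7 = 0.0585.
Since E_D < E_U, lowering the temperature improves selectivity toward D.

0.0585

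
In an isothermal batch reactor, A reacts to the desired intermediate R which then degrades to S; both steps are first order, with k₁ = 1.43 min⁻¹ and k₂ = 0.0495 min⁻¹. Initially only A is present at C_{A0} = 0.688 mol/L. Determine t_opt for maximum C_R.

2.44 min

Setting dC_R/dt = 0 gives t_opt = ln(k₂/k₁)/(k₂−k₁).
= ln(0.0495/1.43)/(0.0495−1.43) = ln(0.03462)/-1.380 = -3.363/-1.380 = 2.44 min.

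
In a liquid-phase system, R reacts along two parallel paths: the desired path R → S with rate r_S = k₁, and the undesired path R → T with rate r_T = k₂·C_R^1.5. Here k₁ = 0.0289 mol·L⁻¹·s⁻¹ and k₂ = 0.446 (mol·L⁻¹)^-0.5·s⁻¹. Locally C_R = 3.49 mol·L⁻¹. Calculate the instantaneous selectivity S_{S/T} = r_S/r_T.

S_{S/T} = r_S/r_T = (k₁)/(k₂·C_R^1.5) = (k₁/k₂)·C_R^-1.5.
= (0.0289) / (0.446×3.490^1.5) = 0.02890/2.908 = 0.00994.
The undesired path is higher order in R, so low C_R (CSTR or dilute feed) favours S.

0.00994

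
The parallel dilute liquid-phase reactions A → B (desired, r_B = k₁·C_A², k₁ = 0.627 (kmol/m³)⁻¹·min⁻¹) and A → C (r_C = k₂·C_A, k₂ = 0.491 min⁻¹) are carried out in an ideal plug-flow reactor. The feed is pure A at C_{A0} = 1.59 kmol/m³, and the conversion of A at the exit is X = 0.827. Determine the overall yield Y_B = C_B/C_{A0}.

C_A = C_{A0}(1−X) = 0.2751 kmol/m³.
Along a PFR/batch, dC_C/dC_A = −r_C/(r_B+r_C) = −k₂/(k₂+k₁·C_A).
Integrating from C_{A0} to C_A: C_C = (0.491/0.627)·ln[(0.491+0.627·1.59)/(0.491+0.627·0.275)] = 0.7831·ln(1.488/0.6635) = 0.6325 kmol/m³.
Then C_B = (C_{A0}−C_A) − C_C = 1.315 − 0.6325 = 0.6825 kmol/m³.
Y_B = C_B/C_{A0} = 0.6825/1.59 = 0.429.

0.429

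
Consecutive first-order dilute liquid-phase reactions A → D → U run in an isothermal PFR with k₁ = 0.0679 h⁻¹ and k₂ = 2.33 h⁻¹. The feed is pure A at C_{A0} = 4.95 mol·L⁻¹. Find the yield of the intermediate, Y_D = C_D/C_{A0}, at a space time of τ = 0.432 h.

The intermediate concentration in a first-order A→B→C sequence is C_D = k₁C_{A0}(e^(−k₁τ) − e^(−k₂τ))/(k₂−k₁).
e^(−k₁τ) = e^(−0.0679×0.432) = e^(−0.02933) = 0.9711; e^(−k₂τ) = e^(−1.007) = 0.3655.
C_D = 0.0679×4.95/(2.33−0.0679) × (0.9711−0.3655) = 0.1486×0.6056 = 0.08998 mol·L⁻¹.
Y_D = C_D/C_{A0} = 0.08998/4.95 = 0.0182.

0.0182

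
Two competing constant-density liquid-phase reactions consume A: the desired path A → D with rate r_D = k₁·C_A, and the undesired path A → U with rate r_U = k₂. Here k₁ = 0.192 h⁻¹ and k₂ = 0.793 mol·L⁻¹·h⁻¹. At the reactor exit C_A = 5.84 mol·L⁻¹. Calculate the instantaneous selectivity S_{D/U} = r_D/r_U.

1.41

S_{D/U} = r_D/r_U = (k₁·C_A)/(k₂) = (k₁/k₂)·C_A.
= (0.192×5.840) / (0.793) = 1.121/0.7930 = 1.41.
Since the desired path is higher order in A, keeping C_A high (PFR or concentrated feed) favours D.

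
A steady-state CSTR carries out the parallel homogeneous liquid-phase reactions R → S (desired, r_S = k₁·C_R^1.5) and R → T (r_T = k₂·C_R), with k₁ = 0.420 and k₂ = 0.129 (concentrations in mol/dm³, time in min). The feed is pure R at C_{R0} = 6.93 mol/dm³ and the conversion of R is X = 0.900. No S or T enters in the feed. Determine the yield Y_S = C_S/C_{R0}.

Exit C_R = C_{R0}(1−X) = 6.93×0.100 = 0.6930 mol/dm³.
In a CSTR the entire volume is at exit conditions, so r_S = 0.420×0.6930^1.5 = 0.2423 and r_T = 0.129×0.6930 = 0.08940.
Fraction of consumed R going to S: r_S/(r_S+r_T) = 0.7305.
C_S = 0.7305·C_{R0}·X = 0.7305×6.93×0.900 = 4.56 mol/dm³; Y_S = C_S/C_{R0} = 0.657.

0.657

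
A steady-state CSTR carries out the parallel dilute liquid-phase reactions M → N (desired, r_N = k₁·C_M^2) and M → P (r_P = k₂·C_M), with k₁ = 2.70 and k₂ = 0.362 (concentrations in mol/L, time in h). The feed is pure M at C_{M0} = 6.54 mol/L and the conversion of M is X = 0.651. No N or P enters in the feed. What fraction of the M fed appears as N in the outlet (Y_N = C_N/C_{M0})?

Exit C_M = C_{M0}(1−X) = 6.54×0.349 = 2.282 mol/L.
In a CSTR the entire volume is at exit conditions, so r_N = 2.70×2.282^2 = 14.07 and r_P = 0.362×2.282 = 0.8263.
Fraction of consumed M going to N: r_N/(r_N+r_P) = 0.9445.
C_N = 0.9445·C_{M0}·X = 0.9445×6.54×0.651 = 4.02 mol/L; Y_N = C_N/C_{M0} = 0.615.

0.615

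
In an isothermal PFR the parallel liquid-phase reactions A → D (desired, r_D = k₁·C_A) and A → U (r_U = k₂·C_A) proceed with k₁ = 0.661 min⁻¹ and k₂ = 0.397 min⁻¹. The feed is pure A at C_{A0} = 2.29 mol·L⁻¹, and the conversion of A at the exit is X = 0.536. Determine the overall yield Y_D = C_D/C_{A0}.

C_A = C_{A0}(1−X) = 1.063 mol·L⁻¹.
Both paths are first order in A, so the instantaneous fraction to D is constant: dC_D/d(−C_A) = k₁/(k₁+k₂) = 0.6248.
C_D = 0.6248·(C_{A0}−C_A) = 0.6248×1.227 = 0.767 mol·L⁻¹.
Y_D = C_D/C_{A0} = 0.7669/2.29 = 0.335.

0.335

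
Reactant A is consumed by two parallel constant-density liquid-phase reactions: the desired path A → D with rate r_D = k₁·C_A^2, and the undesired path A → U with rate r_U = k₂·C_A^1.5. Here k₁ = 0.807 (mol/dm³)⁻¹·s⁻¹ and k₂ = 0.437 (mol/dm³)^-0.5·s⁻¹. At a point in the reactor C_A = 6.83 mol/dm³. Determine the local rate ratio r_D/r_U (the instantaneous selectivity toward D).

S_{D/U} = r_D/r_U = (k₁·C_A^2)/(k₂·C_A^1.5) = (k₁/k₂)·C_A^0.5.
= (0.807×6.830^2) / (0.437×6.830^1.5) = 37.65/7.800 = 4.83.
Since the desired path is higher order in A, keeping C_A high (PFR or concentrated feed) favours D.

4.83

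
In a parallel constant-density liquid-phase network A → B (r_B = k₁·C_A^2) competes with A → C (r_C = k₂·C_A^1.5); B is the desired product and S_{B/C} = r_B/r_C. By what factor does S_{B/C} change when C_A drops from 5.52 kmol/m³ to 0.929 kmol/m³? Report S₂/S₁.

S_{B/C} = (k₁/k₂)·C_A^0.5, so S₂/S₁ = (C_{A,2}/C_{A,1})^0.5.
= (0.929/5.52)^0.5 = (0.1683)^0.5 = 0.410.
Selectivity toward B falls as C_A falls — high-concentration operation is favoured.

0.410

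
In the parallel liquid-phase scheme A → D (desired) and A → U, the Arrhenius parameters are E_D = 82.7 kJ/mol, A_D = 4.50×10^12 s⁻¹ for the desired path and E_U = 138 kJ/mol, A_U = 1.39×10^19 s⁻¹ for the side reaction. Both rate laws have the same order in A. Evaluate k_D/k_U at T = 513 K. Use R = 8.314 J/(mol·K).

With equal orders, S_{D/U} = k_D/k_U = (A_D/A_U)·exp[(E_U−E_D)/(RT)].
(E_U−E_D)/(RT) = (138−82.7)×10³/(8.314×513) = 55300/4265 = 12.97.
k_D/k_U = (4.50×10^12/1.39×10^19)·exp(12.97) = 3.237×10^-7 × 4.275×10^5 = 0.138.
Since E_D < E_U, lowering the temperature improves selectivity toward D.

0.138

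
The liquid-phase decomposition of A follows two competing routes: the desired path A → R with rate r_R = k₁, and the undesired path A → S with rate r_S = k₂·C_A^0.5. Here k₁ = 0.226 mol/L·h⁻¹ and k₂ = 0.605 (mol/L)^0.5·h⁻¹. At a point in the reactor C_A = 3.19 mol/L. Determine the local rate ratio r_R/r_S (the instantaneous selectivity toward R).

S_{R/S} = r_R/r_S = (k₁)/(k₂·C_A^0.5) = (k₁/k₂)·C_A^-0.5.
= (0.226) / (0.605×3.190^0.5) = 0.2260/1.081 = 0.209.
The undesired path is higher order in A, so low C_A (CSTR or dilute feed) favours R.

0.209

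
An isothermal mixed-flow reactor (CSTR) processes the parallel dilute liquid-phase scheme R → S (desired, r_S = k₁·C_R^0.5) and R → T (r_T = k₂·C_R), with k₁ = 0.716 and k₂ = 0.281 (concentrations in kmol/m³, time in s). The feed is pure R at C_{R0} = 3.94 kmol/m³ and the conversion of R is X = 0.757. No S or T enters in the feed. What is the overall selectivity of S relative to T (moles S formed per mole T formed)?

2.60

Exit C_R = C_{R0}(1−X) = 3.94×0.243 = 0.9574 kmol/m³.
In a CSTR the entire volume is at exit conditions, so r_S = 0.716×0.9574^0.5 = 0.7006 and r_T = 0.281×0.9574 = 0.2690.
Overall selectivity = C_S/C_T = r_Sτ/(r_Tτ) = r_S/r_T = 2.60.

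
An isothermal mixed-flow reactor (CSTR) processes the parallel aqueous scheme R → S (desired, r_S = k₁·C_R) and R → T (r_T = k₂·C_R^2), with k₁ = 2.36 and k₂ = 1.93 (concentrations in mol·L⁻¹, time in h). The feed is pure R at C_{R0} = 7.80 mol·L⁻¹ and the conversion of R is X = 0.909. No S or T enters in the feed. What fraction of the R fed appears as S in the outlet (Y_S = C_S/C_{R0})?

0.575

Exit C_R = C_{R0}(1−X) = 7.80×0.0910 = 0.7098 mol·L⁻¹.
In a CSTR the entire volume is at exit conditions, so r_S = 2.36×0.7098 = 1.675 and r_T = 1.93×0.7098^2 = 0.9724.
Fraction of consumed R going to S: r_S/(r_S+r_T) = 0.6327.
C_S = 0.6327·C_{R0}·X = 0.6327×7.80×0.909 = 4.49 mol·L⁻¹; Y_S = C_S/C_{R0} = 0.575.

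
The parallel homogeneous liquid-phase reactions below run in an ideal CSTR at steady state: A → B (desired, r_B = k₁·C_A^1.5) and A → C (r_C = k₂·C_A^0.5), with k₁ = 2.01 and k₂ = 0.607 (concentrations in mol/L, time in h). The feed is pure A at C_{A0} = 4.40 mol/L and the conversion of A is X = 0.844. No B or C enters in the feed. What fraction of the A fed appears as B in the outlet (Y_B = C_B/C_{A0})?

Exit C_A = C_{A0}(1−X) = 4.40×0.156 = 0.6864 mol/L.
Rates in a CSTR are evaluated at the outlet concentration: r_B = 2.01×0.6864^1.5 = 1.143, r_C = 0.607×0.6864^0.5 = 0.5029.
Fraction of consumed A going to B: r_B/(r_B+r_C) = 0.6945.
C_B = 0.6945·C_{A0}·X = 0.6945×4.40×0.844 = 2.58 mol/L; Y_B = C_B/C_{A0} = 0.586.

0.586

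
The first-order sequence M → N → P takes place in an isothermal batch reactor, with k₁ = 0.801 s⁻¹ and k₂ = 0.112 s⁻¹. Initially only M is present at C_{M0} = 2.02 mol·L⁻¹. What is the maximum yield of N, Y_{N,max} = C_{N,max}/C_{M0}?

At the optimum, C_{N,max}/C_{M0} = (k₁/k₂)^[k₂/(k₂−k₁)].
= (0.801/0.112)^(0.112/(0.112−0.801)) = (7.152)^(-0.1626) = 0.7263.

0.726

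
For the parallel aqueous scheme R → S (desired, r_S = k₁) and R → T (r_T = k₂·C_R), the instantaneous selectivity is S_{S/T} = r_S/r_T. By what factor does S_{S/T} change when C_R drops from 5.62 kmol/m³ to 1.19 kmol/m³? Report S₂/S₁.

S_{S/T} = (k₁/k₂)·C_R⁻¹, so S₂/S₁ = (C_{R,2}/C_{R,1})⁻¹.
= 5.62/1.19 = 4.72.
Selectivity toward S rises as C_R falls — low-concentration operation is favoured.

4.72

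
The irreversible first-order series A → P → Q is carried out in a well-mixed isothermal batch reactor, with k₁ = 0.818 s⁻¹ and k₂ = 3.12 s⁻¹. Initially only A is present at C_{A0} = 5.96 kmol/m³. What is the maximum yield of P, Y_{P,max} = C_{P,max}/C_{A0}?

Evaluating C_P at t_opt = ln(k₂/k₁)/(k₂−k₁) gives C_{P,max}/C_{A0} = (k₁/k₂)^[k₂/(k₂−k₁)].
= (0.818/3.12)^(3.12/(3.12−0.818)) = (0.2622)^(1.355) = 0.1629.

0.163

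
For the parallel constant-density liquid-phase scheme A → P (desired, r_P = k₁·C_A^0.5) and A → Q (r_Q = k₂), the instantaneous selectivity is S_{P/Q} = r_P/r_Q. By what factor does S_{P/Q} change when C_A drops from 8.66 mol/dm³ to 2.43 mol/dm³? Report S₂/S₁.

0.530

S_{P/Q} = (k₁/k₂)·C_A^0.5, so S₂/S₁ = (C_{A,2}/C_{A,1})^0.5.
= (2.43/8.66)^0.5 = (0.2806)^0.5 = 0.530.
Selectivity toward P falls as C_A falls — high-concentration operation is favoured.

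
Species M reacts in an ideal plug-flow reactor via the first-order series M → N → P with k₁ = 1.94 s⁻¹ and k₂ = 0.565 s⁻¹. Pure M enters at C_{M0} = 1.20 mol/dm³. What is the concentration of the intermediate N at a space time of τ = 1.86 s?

Solving the coupled first-order balances gives C_N(τ) = [k₁/(k₂−k₁)]·C_{M0}·(e^(−k₁τ) − e^(−k₂τ)).
e^(−k₁τ) = e^(−1.94×1.86) = e^(−3.608) = 0.02710; e^(−k₂τ) = e^(−1.051) = 0.3496.
C_N = 1.94×1.20/(0.565−1.94) × (0.02710−0.3496) = (-1.693)×(-0.3225) = 0.5461 mol/dm³.

0.546 mol/dm³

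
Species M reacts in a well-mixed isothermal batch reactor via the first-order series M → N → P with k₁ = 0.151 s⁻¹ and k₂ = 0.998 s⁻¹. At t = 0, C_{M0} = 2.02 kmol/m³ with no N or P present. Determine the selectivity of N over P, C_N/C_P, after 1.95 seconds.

0.727

The intermediate concentration in a first-order A→B→C sequence is C_N = k₁C_{M0}(e^(−k₁t) − e^(−k₂t))/(k₂−k₁).
e^(−k₁t) = e^(−0.151×1.95) = e^(−0.2944) = 0.7449; e^(−k₂t) = e^(−1.946) = 0.1428.
C_N = 0.151×2.02/(0.998−0.151) × (0.7449−0.1428) = 0.3601×0.6021 = 0.2168 kmol/m³.
C_M = C_{M0}e^(−k₁t) = 1.505 kmol/m³, so C_P = C_{M0}−C_M−C_N = 0.2984 kmol/m³; C_N/C_P = 0.727.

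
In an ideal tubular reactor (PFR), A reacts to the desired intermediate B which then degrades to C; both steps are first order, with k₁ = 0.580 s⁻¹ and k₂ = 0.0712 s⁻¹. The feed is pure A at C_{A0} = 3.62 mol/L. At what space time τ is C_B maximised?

The intermediate peaks when r₁ = r₂, i.e. k₁e^(−k₁τ) = k₂e^(−k₂τ), giving τ_opt = ln(k₂/k₁)/(k₂−k₁).
= ln(0.0712/0.580)/(0.0712−0.580) = ln(0.1228)/-0.5088 = -2.098/-0.5088 = 4.12 s.

4.12 s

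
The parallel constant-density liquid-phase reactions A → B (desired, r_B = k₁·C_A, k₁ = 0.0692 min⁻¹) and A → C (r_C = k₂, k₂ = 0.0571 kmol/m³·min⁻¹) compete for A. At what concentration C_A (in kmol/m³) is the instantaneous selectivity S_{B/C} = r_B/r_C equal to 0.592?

0.488 kmol/m³

S_{B/C} = (k₁/k₂)·C_A ⇒ C_A = S·k₂/k₁.
= 0.592×0.0571/0.0692 = 0.488 kmol/m³.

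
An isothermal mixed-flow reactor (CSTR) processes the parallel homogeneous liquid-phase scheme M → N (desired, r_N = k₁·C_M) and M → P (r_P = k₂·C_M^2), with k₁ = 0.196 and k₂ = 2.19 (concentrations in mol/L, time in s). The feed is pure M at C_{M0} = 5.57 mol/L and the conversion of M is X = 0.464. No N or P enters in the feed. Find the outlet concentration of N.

0.0752 mol/L

Exit C_M = C_{M0}(1−X) = 5.57×0.536 = 2.986 mol/L.
A CSTR operates uniformly at the exit composition, giving r_N = 0.5852 and r_P = 19.52 (each k·C_M^n at C_M = 2.986).
Fraction of consumed M going to N: r_N/(r_N+r_P) = 0.02910.
C_N = 0.02910·C_{M0}·X = 0.02910×5.57×0.464 = 0.0752 mol/L.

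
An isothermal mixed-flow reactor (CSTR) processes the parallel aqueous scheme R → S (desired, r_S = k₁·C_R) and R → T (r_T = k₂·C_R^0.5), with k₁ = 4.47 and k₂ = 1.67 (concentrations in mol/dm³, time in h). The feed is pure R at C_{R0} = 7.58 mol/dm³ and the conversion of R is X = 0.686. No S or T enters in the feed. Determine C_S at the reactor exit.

Exit C_R = C_{R0}(1−X) = 7.58×0.314 = 2.380 mol/dm³.
A CSTR operates uniformly at the exit composition, giving r_S = 10.64 and r_T = 2.576 (each k·C_R^n at C_R = 2.380).
Fraction of consumed R going to S: r_S/(r_S+r_T) = 0.8050.
C_S = 0.8050·C_{R0}·X = 0.8050×7.58×0.686 = 4.19 mol/dm³.

4.19 mol/dm³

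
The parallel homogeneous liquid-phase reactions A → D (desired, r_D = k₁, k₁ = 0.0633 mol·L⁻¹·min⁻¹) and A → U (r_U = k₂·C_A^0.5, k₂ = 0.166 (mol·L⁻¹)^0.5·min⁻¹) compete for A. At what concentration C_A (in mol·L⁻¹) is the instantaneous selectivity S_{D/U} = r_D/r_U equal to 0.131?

8.47 mol·L⁻¹

S_{D/U} = (k₁/k₂)·C_A^-0.5 ⇒ C_A = (S·k₂/k₁)^(-2).
= (0.131×0.166/0.0633)^(-2) = (0.3435)^(-2) = 8.47 mol·L⁻¹.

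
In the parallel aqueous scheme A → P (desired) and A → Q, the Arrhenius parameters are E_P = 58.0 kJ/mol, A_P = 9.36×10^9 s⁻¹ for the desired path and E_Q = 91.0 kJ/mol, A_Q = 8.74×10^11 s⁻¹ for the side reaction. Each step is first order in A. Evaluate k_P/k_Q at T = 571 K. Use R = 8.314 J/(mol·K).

11.2

With equal orders, S_{P/Q} = k_P/k_Q = (A_P/A_Q)·exp[(E_Q−E_P)/(RT)].
(E_Q−E_P)/(RT) = (91.0−58.0)×10³/(8.314×571) = 33000/4747 = 6.951.
k_P/k_Q = (9.36×10^9/8.74×10^11)·exp(6.951) = 0.01071 × 1045 = 11.2.
Since E_P < E_Q, lowering the temperature improves selectivity toward P.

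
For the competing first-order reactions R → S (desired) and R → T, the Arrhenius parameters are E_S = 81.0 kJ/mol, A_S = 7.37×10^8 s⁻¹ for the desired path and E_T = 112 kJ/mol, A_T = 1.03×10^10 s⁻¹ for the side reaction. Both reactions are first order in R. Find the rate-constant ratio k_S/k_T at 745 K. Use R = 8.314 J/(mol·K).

10.7

k_S/k_T = (A_S/A_T)·exp[−(E_S−E_T)/(RT)] = (A_S/A_T)·exp[(E_T−E_S)/(RT)].
(E_T−E_S)/(RT) = (112−81.0)×10³/(8.314×745) = 31000/6194 = 5.005.
k_S/k_T = (7.37×10^8/1.03×10^10)·exp(5.005) = 0.07155 × 149.1 = 10.7.
Since E_S < E_T, lowering the temperature improves selectivity toward S.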